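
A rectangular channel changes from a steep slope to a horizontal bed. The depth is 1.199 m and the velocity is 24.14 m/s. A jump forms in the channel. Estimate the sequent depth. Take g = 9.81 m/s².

y₂ = 11.35 m

Fr₁ = V₁/√(g·y₁) = 24.14/√(9.81×1.199) = 7.039.
Bélanger equation: y₂/y₁ = ½[√(1 + 8Fr₁²) − 1] = ½[√397.35 − 1] = 9.467.
y₂ = 9.467 × 1.199 = 11.35 m.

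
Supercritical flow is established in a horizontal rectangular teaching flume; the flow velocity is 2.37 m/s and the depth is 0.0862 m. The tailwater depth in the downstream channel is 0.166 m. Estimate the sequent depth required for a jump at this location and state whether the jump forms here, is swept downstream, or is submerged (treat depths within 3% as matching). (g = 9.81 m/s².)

Fr₁ = V₁/√(g·y₁) = 2.37/√(9.81×0.0862) = 2.58.
Conjugate-depth relation: y₂/y₁ = ½[√(1 + 8Fr₁²) − 1] = ½[√54.14 − 1] = 3.18.
y₂ = 3.18 × 0.0862 = 0.274 m.
Tailwater y_tw = 0.166 m: y_tw < y₂, so the jump is swept downstream.

y₂ = 0.274 m; the jump is swept downstream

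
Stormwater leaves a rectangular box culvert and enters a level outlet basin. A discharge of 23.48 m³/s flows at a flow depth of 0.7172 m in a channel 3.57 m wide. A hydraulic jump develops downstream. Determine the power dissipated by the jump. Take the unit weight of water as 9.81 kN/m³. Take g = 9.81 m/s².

P = 372.5 kW

q = Q/b = 23.48/3.57 = 6.577 m²/s; V₁ = q/y₁ = 9.170 m/s. Fr₁ = V₁/√(g·y₁) = 3.457.
Bélanger equation: y₂/y₁ = ½[√(1 + 8Fr₁²) − 1] = ½[√96.622 − 1] = 4.415.
y₂ = 4.415 × 0.7172 = 3.166 m.
Head loss: ΔE = (y₂ − y₁)³/(4y₁y₂) = (3.166 − 0.7172)³/(4×0.7172×3.166) = 14.69/9.084 = 1.617 m.
P = γ·Q·ΔE = 9.81 × 23.48 × 1.617 = 372.5 kW.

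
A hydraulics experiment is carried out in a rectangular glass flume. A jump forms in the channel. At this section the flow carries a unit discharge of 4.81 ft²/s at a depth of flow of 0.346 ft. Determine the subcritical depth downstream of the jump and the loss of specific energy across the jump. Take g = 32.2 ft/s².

y₂ = 1.87 ft; ΔE = 1.37 ft

V₁ = q/y₁ = 4.81/0.346 = 13.9 ft/s. Fr₁ = V₁/√(g·y₁) = 13.9/√(32.2×0.346) = 4.16.
Bélanger equation: y₂/y₁ = ½[√(1 + 8Fr₁²) − 1] = ½[√139.8 − 1] = 5.41.
y₂ = 5.41 × 0.346 = 1.87 ft.
V₂ = q/y₂ = 4.81/1.87 = 2.57 ft/s. E₁ = y₁ + V₁²/2g = 3.35 ft; E₂ = y₂ + V₂²/2g = 1.97 ft. ΔE = E₁ − E₂ = 1.37 ft.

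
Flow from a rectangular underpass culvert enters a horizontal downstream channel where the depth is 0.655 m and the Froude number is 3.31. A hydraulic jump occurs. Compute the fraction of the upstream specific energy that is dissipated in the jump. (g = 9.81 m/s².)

ΔE/E₁ = 0.303 (30.3%)

Fr₁ = 3.31 (given).
From the momentum equation for a rectangular channel, y₂/y₁ = ½[√(1 + 8Fr₁²) − 1] = ½[√88.65 − 1] = 4.21.
y₂ = 4.21 × 0.655 = 2.76 m.
E₁ = y₁(1 + Fr₁²/2) = 0.655×(1 + 3.31²/2) = 4.24 m. ΔE = (y₂ − y₁)³/(4y₁y₂) = 1.28 m. ΔE/E₁ = 1.28/4.24 = 0.303.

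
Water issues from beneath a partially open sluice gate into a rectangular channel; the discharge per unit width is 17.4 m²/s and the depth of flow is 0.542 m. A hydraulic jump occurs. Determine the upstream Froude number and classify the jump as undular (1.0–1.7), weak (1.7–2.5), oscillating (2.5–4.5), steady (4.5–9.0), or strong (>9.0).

Fr₁ = 13.9; strong jump

V₁ = q/y₁ = 17.4/0.542 = 32.1 m/s. Fr₁ = V₁/√(g·y₁) = 32.1/√(9.81×0.542) = 13.9.
Fr₁ = 13.9 lies in the strong range.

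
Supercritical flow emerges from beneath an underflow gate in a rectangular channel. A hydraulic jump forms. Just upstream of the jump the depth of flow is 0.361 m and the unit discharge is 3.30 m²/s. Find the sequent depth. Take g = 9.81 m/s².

V₁ = q/y₁ = 3.30/0.361 = 9.14 m/s. Fr₁ = V₁/√(g·y₁) = 9.14/√(9.81×0.361) = 4.86.
Conjugate-depth relation: y₂/y₁ = ½[√(1 + 8Fr₁²) − 1] = ½[√189.8 − 1] = 6.39.
y₂ = 6.39 × 0.361 = 2.31 m.

y₂ = 2.31 m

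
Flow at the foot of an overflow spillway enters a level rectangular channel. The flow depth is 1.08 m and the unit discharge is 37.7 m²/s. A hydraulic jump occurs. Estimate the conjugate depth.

V₁ = q/y₁ = 37.7/1.08 = 34.9 m/s. Fr₁ = V₁/√(g·y₁) = 34.9/√(9.81×1.08) = 10.7.
Sequent-depth ratio: y₂/y₁ = ½[√(1 + 8Fr₁²) − 1] = ½[√921.1 − 1] = 14.7.
y₂ = 14.7 × 1.08 = 15.8 m.

y₂ = 15.8 m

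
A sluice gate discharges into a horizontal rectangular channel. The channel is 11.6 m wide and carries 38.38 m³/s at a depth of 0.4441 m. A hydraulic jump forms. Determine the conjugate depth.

q = Q/b = 38.38/11.6 = 3.309 m²/s; V₁ = q/y₁ = 7.450 m/s. Fr₁ = V₁/√(g·y₁) = 3.569.
From the momentum equation for a rectangular channel, y₂/y₁ = ½[√(1 + 8Fr₁²) − 1] = ½[√102.92 − 1] = 4.573.
y₂ = 4.573 × 0.4441 = 2.031 m.

y₂ = 2.031 m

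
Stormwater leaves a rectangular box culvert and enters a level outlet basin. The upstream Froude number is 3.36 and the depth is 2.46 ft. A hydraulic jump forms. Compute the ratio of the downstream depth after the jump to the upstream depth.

y₂/y₁ = 4.28

Fr₁ = 3.36 (given).
Sequent-depth ratio: y₂/y₁ = ½[√(1 + 8Fr₁²) − 1] = ½[√91.32 − 1] = 4.28.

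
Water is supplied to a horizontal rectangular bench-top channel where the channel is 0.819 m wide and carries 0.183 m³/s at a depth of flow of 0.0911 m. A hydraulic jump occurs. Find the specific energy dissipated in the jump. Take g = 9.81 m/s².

q = Q/b = 0.183/0.819 = 0.223 m²/s; V₁ = q/y₁ = 2.45 m/s. Fr₁ = V₁/√(g·y₁) = 2.59.
From the momentum equation for a rectangular channel, y₂/y₁ = ½[√(1 + 8Fr₁²) − 1] = ½[√54.85 − 1] = 3.20.
y₂ = 3.20 × 0.0911 = 0.292 m.
V₂ = q/y₂ = 0.223/0.292 = 0.766 m/s. E₁ = y₁ + V₁²/2g = 0.398 m; E₂ = y₂ + V₂²/2g = 0.322 m. ΔE = E₁ − E₂ = 0.0760 m.

ΔE = 0.0760 m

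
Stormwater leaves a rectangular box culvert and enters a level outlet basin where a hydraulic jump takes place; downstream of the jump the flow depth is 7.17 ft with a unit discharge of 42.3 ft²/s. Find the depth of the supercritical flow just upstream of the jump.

V₂ = q/y₂ = 42.3/7.17 = 5.90 ft/s; Fr₂ = V₂/√(g·y₂) = 0.388.
Applying the sequent-depth relation in reverse, y₁/y₂ = ½[√(1 + 8Fr₂²) − 1] = ½[√2.206 − 1] = 0.243.
y₁ = 0.243 × 7.17 = 1.74 ft.

y₁ = 1.74 ft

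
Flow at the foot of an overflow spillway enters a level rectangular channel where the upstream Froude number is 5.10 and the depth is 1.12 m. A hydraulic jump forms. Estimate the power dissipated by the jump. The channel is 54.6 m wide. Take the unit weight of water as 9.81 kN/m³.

Fr₁ = 5.10 (given).
Sequent-depth ratio: y₂/y₁ = ½[√(1 + 8Fr₁²) − 1] = ½[√209.1 − 1] = 6.73.
y₂ = 6.73 × 1.12 = 7.54 m.
V₁ = Fr₁·√(g·y₁) = 5.10×√(9.81×1.12) = 16.9 m/s; q = V₁·y₁ = 18.9 m²/s. V₂ = q/y₂ = 18.9/7.54 = 2.51 m/s. E₁ = y₁ + V₁²/2g = 15.7 m; E₂ = y₂ + V₂²/2g = 7.86 m. ΔE = E₁ − E₂ = 7.83 m.
Q = q·b = 18.9 × 54.6 = 1034 m³/s. P = γ·Q·ΔE = 9.81 × 1034 × 7.83 = 79372 kW.

P = 79372 kW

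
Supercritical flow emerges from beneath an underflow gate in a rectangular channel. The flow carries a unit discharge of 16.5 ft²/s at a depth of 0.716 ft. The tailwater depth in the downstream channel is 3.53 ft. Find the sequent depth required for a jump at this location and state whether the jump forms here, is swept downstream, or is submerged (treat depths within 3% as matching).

y₂ = 4.51 ft; the jump is swept downstream

V₁ = q/y₁ = 16.5/0.716 = 23.0 ft/s. Fr₁ = V₁/√(g·y₁) = 23.0/√(32.2×0.716) = 4.80.
From the momentum equation for a rectangular channel, y₂/y₁ = ½[√(1 + 8Fr₁²) − 1] = ½[√185.3 − 1] = 6.31.
y₂ = 6.31 × 0.716 = 4.51 ft.
Tailwater y_tw = 3.53 ft: y_tw < y₂, so the jump is swept downstream.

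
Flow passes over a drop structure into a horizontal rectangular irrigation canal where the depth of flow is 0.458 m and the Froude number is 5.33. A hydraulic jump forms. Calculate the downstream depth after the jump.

Fr₁ = 5.33 (given).
Sequent-depth ratio: y₂/y₁ = ½[√(1 + 8Fr₁²) − 1] = ½[√228.3 − 1] = 7.05.
y₂ = 7.05 × 0.458 = 3.23 m.

y₂ = 3.23 m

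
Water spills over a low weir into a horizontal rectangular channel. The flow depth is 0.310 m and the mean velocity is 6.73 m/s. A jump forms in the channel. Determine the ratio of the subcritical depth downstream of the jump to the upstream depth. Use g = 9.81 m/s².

Fr₁ = V₁/√(g·y₁) = 6.73/√(9.81×0.310) = 3.86.
Sequent-depth ratio: y₂/y₁ = ½[√(1 + 8Fr₁²) − 1] = ½[√120.1 − 1] = 4.98.

y₂/y₁ = 4.98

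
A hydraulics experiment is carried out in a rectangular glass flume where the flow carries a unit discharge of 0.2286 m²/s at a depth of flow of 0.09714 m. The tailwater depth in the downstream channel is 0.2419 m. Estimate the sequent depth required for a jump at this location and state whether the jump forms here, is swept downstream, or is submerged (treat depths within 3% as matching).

V₁ = q/y₁ = 0.2286/0.09714 = 2.353 m/s. Fr₁ = V₁/√(g·y₁) = 2.353/√(9.81×0.09714) = 2.411.
Conjugate-depth relation: y₂/y₁ = ½[√(1 + 8Fr₁²) − 1] = ½[√47.492 − 1] = 2.946.
y₂ = 2.946 × 0.09714 = 0.2861 m.
Tailwater y_tw = 0.2419 m: y_tw < y₂, so the jump is swept downstream.

y₂ = 0.2861 m; the jump is swept downstream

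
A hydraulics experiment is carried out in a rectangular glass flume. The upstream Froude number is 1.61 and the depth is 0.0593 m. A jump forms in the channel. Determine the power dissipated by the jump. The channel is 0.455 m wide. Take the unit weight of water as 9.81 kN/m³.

Fr₁ = 1.61 (given).
By Bélanger, y₂/y₁ = ½[√(1 + 8Fr₁²) − 1] = ½[√21.74 − 1] = 1.83.
y₂ = 1.83 × 0.0593 = 0.109 m.
Head loss: ΔE = (y₂ − y₁)³/(4y₁y₂) = (0.109 − 0.0593)³/(4×0.0593×0.109) = 0.000120/0.0258 = 0.00465 m.
V₁ = Fr₁·√(g·y₁) = 1.61×√(9.81×0.0593) = 1.23 m/s; q = V₁·y₁ = 0.0728 m²/s. Q = q·b = 0.0728 × 0.455 = 0.0331 m³/s. P = γ·Q·ΔE = 9.81 × 0.0331 × 0.00465 = 0.00151 kW.

P = 0.00151 kW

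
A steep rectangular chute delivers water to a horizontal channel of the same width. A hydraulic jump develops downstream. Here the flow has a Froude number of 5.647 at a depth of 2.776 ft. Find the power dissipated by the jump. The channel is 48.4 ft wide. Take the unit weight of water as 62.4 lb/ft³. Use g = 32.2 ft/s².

P = 20693 hp

Fr₁ = 5.647 (given).
Conjugate-depth relation: y₂/y₁ = ½[√(1 + 8Fr₁²) − 1] = ½[√256.11 − 1] = 7.502.
y₂ = 7.502 × 2.776 = 20.82 ft.
Head loss: ΔE = (y₂ − y₁)³/(4y₁y₂) = (20.82 − 2.776)³/(4×2.776×20.82) = 5879/231.2 = 25.43 ft.
V₁ = Fr₁·√(g·y₁) = 5.647×√(32.2×2.776) = 53.39 ft/s; q = V₁·y₁ = 148.2 ft²/s. Q = q·b = 148.2 × 48.4 = 7173 cfs. P = γ·Q·ΔE/550 = 62.4 × 7173 × 25.43 / 550 = 20693 hp.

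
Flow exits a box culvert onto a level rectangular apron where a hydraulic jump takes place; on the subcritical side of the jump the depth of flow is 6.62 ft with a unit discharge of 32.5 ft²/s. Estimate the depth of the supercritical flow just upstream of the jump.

y₁ = 1.26 ft

V₂ = q/y₂ = 32.5/6.62 = 4.91 ft/s; Fr₂ = V₂/√(g·y₂) = 0.336.
Since the conjugate-depth ratio holds either way, y₁/y₂ = ½[√(1 + 8Fr₂²) − 1] = ½[√1.905 − 1] = 0.190.
y₁ = 0.190 × 6.62 = 1.26 ft.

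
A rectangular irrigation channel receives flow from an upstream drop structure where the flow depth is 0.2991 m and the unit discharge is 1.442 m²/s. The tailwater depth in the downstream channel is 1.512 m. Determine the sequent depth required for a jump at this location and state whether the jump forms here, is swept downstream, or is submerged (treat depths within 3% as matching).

V₁ = q/y₁ = 1.442/0.2991 = 4.821 m/s. Fr₁ = V₁/√(g·y₁) = 4.821/√(9.81×0.2991) = 2.815.
Sequent-depth ratio: y₂/y₁ = ½[√(1 + 8Fr₁²) − 1] = ½[√64.373 − 1] = 3.512.
y₂ = 3.512 × 0.2991 = 1.050 m.
Tailwater y_tw = 1.512 m: y_tw > y₂, so the jump is submerged.

y₂ = 1.050 m; the jump is submerged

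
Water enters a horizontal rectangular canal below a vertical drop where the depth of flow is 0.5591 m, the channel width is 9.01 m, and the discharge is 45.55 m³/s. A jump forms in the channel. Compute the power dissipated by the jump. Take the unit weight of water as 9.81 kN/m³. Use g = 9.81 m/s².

P = 792.0 kW

q = Q/b = 45.55/9.01 = 5.055 m²/s; V₁ = q/y₁ = 9.042 m/s. Fr₁ = V₁/√(g·y₁) = 3.861.
From the momentum equation for a rectangular channel, y₂/y₁ = ½[√(1 + 8Fr₁²) − 1] = ½[√120.26 − 1] = 4.983.
y₂ = 4.983 × 0.5591 = 2.786 m.
V₂ = q/y₂ = 5.055/2.786 = 1.815 m/s. E₁ = y₁ + V₁²/2g = 4.726 m; E₂ = y₂ + V₂²/2g = 2.954 m. ΔE = E₁ − E₂ = 1.772 m.
P = γ·Q·ΔE = 9.81 × 45.55 × 1.772 = 792.0 kW.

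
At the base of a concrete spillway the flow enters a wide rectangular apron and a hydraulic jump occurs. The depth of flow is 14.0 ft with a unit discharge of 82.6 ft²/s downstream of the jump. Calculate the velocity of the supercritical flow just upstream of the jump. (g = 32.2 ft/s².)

V₂ = q/y₂ = 82.6/14.0 = 5.90 ft/s; Fr₂ = V₂/√(g·y₂) = 0.278.
Since the conjugate-depth ratio holds either way, y₁/y₂ = ½[√(1 + 8Fr₂²) − 1] = ½[√1.618 − 1] = 0.136.
y₁ = 0.136 × 14.0 = 1.90 ft.
V₁ = q/y₁ = 82.6/1.90 = 43.4 ft/s.

V₁ = 43.4 ft/s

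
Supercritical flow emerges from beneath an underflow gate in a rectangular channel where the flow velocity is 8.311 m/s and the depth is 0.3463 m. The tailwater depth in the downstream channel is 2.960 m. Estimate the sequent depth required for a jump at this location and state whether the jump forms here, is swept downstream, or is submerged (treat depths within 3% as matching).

Fr₁ = V₁/√(g·y₁) = 8.311/√(9.81×0.3463) = 4.509.
Bélanger equation: y₂/y₁ = ½[√(1 + 8Fr₁²) − 1] = ½[√163.66 − 1] = 5.896.
y₂ = 5.896 × 0.3463 = 2.042 m.
Tailwater y_tw = 2.960 m: y_tw > y₂, so the jump is submerged.

y₂ = 2.042 m; the jump is submerged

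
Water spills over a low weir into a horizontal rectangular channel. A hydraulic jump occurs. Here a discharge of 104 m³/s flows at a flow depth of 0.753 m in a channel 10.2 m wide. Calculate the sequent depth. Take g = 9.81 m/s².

y₂ = 4.94 m

q = Q/b = 104/10.2 = 10.2 m²/s; V₁ = q/y₁ = 13.5 m/s. Fr₁ = V₁/√(g·y₁) = 4.98.
Conjugate-depth relation: y₂/y₁ = ½[√(1 + 8Fr₁²) − 1] = ½[√199.6 − 1] = 6.56.
y₂ = 6.56 × 0.753 = 4.94 m.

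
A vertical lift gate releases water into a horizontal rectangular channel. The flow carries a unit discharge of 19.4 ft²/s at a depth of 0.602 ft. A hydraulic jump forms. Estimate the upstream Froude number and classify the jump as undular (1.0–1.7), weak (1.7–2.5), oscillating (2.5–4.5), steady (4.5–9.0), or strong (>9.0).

V₁ = q/y₁ = 19.4/0.602 = 32.2 ft/s. Fr₁ = V₁/√(g·y₁) = 32.2/√(32.2×0.602) = 7.32.
Fr₁ = 7.32 lies in the steady range.

Fr₁ = 7.32; steady jump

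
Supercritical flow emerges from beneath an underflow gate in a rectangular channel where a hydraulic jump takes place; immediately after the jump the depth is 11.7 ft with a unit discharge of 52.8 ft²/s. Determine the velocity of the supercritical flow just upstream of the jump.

V₂ = q/y₂ = 52.8/11.7 = 4.51 ft/s; Fr₂ = V₂/√(g·y₂) = 0.233.
Since the conjugate-depth ratio holds either way, y₁/y₂ = ½[√(1 + 8Fr₂²) − 1] = ½[√1.432 − 1] = 0.0984.
y₁ = 0.0984 × 11.7 = 1.15 ft.
V₁ = q/y₁ = 52.8/1.15 = 45.8 ft/s.

V₁ = 45.8 ft/s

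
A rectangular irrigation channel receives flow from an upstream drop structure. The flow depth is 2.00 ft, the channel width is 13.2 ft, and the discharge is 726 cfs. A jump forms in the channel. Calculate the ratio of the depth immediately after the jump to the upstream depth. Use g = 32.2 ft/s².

q = Q/b = 726/13.2 = 55.0 ft²/s; V₁ = q/y₁ = 27.5 ft/s. Fr₁ = V₁/√(g·y₁) = 3.43.
Bélanger equation: y₂/y₁ = ½[√(1 + 8Fr₁²) − 1] = ½[√94.94 − 1] = 4.37.

y₂/y₁ = 4.37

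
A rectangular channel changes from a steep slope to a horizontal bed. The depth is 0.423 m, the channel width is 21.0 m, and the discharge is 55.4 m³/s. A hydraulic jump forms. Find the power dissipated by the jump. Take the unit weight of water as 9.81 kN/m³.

P = 348 kW

q = Q/b = 55.4/21.0 = 2.64 m²/s; V₁ = q/y₁ = 6.24 m/s. Fr₁ = V₁/√(g·y₁) = 3.06.
By Bélanger, y₂/y₁ = ½[√(1 + 8Fr₁²) − 1] = ½[√75.99 − 1] = 3.86.
y₂ = 3.86 × 0.423 = 1.63 m.
V₂ = q/y₂ = 2.64/1.63 = 1.62 m/s. E₁ = y₁ + V₁²/2g = 2.41 m; E₂ = y₂ + V₂²/2g = 1.77 m. ΔE = E₁ − E₂ = 0.640 m.
P = γ·Q·ΔE = 9.81 × 55.4 × 0.640 = 348 kW.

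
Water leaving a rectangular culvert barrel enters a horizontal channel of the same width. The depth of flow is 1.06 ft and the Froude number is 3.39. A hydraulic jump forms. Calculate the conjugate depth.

y₂ = 4.58 ft

Fr₁ = 3.39 (given).
By Bélanger, y₂/y₁ = ½[√(1 + 8Fr₁²) − 1] = ½[√92.94 − 1] = 4.32.
y₂ = 4.32 × 1.06 = 4.58 ft.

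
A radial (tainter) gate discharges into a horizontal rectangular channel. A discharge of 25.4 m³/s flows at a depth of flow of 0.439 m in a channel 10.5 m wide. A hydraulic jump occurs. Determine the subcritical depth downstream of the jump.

q = Q/b = 25.4/10.5 = 2.42 m²/s; V₁ = q/y₁ = 5.51 m/s. Fr₁ = V₁/√(g·y₁) = 2.66.
From the momentum equation for a rectangular channel, y₂/y₁ = ½[√(1 + 8Fr₁²) − 1] = ½[√57.40 − 1] = 3.29.
y₂ = 3.29 × 0.439 = 1.44 m.

y₂ = 1.44 m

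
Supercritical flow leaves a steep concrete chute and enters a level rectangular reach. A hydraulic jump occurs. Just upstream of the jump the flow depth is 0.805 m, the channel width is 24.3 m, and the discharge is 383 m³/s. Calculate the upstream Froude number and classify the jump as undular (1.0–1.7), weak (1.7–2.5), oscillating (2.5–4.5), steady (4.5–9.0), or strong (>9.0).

Fr₁ = 6.97; steady jump

q = Q/b = 383/24.3 = 15.8 m²/s; V₁ = q/y₁ = 19.6 m/s. Fr₁ = V₁/√(g·y₁) = 6.97.
Fr₁ = 6.97 lies in the steady range.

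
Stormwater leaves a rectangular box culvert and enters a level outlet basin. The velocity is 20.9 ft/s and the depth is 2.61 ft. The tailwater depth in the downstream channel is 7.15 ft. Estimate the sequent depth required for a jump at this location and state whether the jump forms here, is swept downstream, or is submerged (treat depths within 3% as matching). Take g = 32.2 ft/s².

y₂ = 7.21 ft; the jump forms here

Fr₁ = V₁/√(g·y₁) = 20.9/√(32.2×2.61) = 2.28.
Bélanger equation: y₂/y₁ = ½[√(1 + 8Fr₁²) − 1] = ½[√42.58 − 1] = 2.76.
y₂ = 2.76 × 2.61 = 7.21 ft.
Tailwater y_tw = 7.15 ft: y_tw ≈ y₂, so the jump forms here.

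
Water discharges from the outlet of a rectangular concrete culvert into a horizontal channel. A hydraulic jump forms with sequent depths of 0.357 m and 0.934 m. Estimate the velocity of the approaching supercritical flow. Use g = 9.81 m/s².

V₁ = 4.07 m/s

For a rectangular channel the momentum equation gives q² = ½·g·y₁·y₂·(y₁ + y₂) = ½×9.81×0.357×0.934×1.29 = 2.11.
q = √2.11 = 1.45 m²/s.
V₁ = q/y₁ = 1.45/0.357 = 4.07 m/s.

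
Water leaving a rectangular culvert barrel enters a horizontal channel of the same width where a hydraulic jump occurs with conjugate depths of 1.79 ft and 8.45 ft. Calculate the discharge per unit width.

q = 49.9 ft²/s

For a rectangular channel the momentum equation gives q² = ½·g·y₁·y₂·(y₁ + y₂) = ½×32.2×1.79×8.45×10.2 = 2494.
q = √2494 = 49.9 ft²/s.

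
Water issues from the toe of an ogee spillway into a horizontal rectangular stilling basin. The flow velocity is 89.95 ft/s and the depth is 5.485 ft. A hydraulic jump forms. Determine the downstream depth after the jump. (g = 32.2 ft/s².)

y₂ = 49.83 ft

Fr₁ = V₁/√(g·y₁) = 89.95/√(32.2×5.485) = 6.768.
Sequent-depth ratio: y₂/y₁ = ½[√(1 + 8Fr₁²) − 1] = ½[√367.49 − 1] = 9.085.
y₂ = 9.085 × 5.485 = 49.83 ft.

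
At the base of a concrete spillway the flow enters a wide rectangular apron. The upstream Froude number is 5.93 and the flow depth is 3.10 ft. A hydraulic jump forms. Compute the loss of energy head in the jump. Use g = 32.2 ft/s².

Fr₁ = 5.93 (given).
By Bélanger, y₂/y₁ = ½[√(1 + 8Fr₁²) − 1] = ½[√282.3 − 1] = 7.90.
y₂ = 7.90 × 3.10 = 24.5 ft.
Head loss: ΔE = (y₂ − y₁)³/(4y₁y₂) = (24.5 − 3.10)³/(4×3.10×24.5) = 9792/304 = 32.2 ft.

ΔE = 32.2 ft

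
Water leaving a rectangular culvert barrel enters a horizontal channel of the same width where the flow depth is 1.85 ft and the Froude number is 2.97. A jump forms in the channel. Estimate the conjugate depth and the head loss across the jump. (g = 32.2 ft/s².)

Fr₁ = 2.97 (given).
By Bélanger, y₂/y₁ = ½[√(1 + 8Fr₁²) − 1] = ½[√71.57 − 1] = 3.73.
y₂ = 3.73 × 1.85 = 6.90 ft.
V₁ = Fr₁·√(g·y₁) = 2.97×√(32.2×1.85) = 22.9 ft/s; q = V₁·y₁ = 42.4 ft²/s. V₂ = q/y₂ = 42.4/6.90 = 6.15 ft/s. E₁ = y₁ + V₁²/2g = 10.0 ft; E₂ = y₂ + V₂²/2g = 7.49 ft. ΔE = E₁ − E₂ = 2.52 ft.

y₂ = 6.90 ft; ΔE = 2.52 ft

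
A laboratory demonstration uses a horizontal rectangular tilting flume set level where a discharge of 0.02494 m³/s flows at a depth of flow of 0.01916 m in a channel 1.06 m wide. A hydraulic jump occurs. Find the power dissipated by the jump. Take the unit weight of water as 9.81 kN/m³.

P = 0.005409 kW

q = Q/b = 0.02494/1.06 = 0.02353 m²/s; V₁ = q/y₁ = 1.228 m/s. Fr₁ = V₁/√(g·y₁) = 2.832.
Sequent-depth ratio: y₂/y₁ = ½[√(1 + 8Fr₁²) − 1] = ½[√65.182 − 1] = 3.537.
y₂ = 3.537 × 0.01916 = 0.06776 m.
V₂ = q/y₂ = 0.02353/0.06776 = 0.3472 m/s. E₁ = y₁ + V₁²/2g = 0.09602 m; E₂ = y₂ + V₂²/2g = 0.07391 m. ΔE = E₁ − E₂ = 0.02211 m.
P = γ·Q·ΔE = 9.81 × 0.02494 × 0.02211 = 0.005409 kW.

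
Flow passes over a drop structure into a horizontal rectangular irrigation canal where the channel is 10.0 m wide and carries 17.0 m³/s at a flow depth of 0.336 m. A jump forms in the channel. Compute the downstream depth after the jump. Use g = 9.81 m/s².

q = Q/b = 17.0/10.0 = 1.70 m²/s; V₁ = q/y₁ = 5.06 m/s. Fr₁ = V₁/√(g·y₁) = 2.79.
Sequent-depth ratio: y₂/y₁ = ½[√(1 + 8Fr₁²) − 1] = ½[√63.13 − 1] = 3.47.
y₂ = 3.47 × 0.336 = 1.17 m.

y₂ = 1.17 m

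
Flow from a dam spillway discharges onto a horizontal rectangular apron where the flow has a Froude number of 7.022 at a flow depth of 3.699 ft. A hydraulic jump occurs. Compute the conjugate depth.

Fr₁ = 7.022 (given).
Sequent-depth ratio: y₂/y₁ = ½[√(1 + 8Fr₁²) − 1] = ½[√395.47 − 1] = 9.443.
y₂ = 9.443 × 3.699 = 34.93 ft.

y₂ = 34.93 ft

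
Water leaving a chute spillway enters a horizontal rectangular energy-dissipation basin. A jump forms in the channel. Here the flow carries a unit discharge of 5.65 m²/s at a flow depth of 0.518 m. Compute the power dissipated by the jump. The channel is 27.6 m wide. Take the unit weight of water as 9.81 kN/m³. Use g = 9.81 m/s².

P = 4799 kW

V₁ = q/y₁ = 5.65/0.518 = 10.9 m/s. Fr₁ = V₁/√(g·y₁) = 10.9/√(9.81×0.518) = 4.84.
Bélanger equation: y₂/y₁ = ½[√(1 + 8Fr₁²) − 1] = ½[√188.3 − 1] = 6.36.
y₂ = 6.36 × 0.518 = 3.30 m.
V₂ = q/y₂ = 5.65/3.30 = 1.71 m/s. E₁ = y₁ + V₁²/2g = 6.58 m; E₂ = y₂ + V₂²/2g = 3.44 m. ΔE = E₁ − E₂ = 3.14 m.
Q = q·b = 5.65 × 27.6 = 156 m³/s. P = γ·Q·ΔE = 9.81 × 156 × 3.14 = 4799 kW.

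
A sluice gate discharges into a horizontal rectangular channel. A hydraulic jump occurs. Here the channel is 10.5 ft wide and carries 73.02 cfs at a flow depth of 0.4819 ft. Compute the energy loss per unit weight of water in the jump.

ΔE = 1.302 ft

q = Q/b = 73.02/10.5 = 6.954 ft²/s; V₁ = q/y₁ = 14.43 ft/s. Fr₁ = V₁/√(g·y₁) = 3.663.
By Bélanger, y₂/y₁ = ½[√(1 + 8Fr₁²) − 1] = ½[√108.37 − 1] = 4.705.
y₂ = 4.705 × 0.4819 = 2.267 ft.
Head loss: ΔE = (y₂ − y₁)³/(4y₁y₂) = (2.267 − 0.4819)³/(4×0.4819×2.267) = 5.691/4.370 = 1.302 ft.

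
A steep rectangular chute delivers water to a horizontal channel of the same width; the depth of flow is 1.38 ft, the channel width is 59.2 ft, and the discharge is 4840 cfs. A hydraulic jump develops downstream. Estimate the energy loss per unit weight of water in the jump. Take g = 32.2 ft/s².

q = Q/b = 4840/59.2 = 81.8 ft²/s; V₁ = q/y₁ = 59.2 ft/s. Fr₁ = V₁/√(g·y₁) = 8.89.
From the momentum equation for a rectangular channel, y₂/y₁ = ½[√(1 + 8Fr₁²) − 1] = ½[√632.9 − 1] = 12.1.
y₂ = 12.1 × 1.38 = 16.7 ft.
V₂ = q/y₂ = 81.8/16.7 = 4.90 ft/s. E₁ = y₁ + V₁²/2g = 55.9 ft; E₂ = y₂ + V₂²/2g = 17.0 ft. ΔE = E₁ − E₂ = 38.8 ft.

ΔE = 38.8 ft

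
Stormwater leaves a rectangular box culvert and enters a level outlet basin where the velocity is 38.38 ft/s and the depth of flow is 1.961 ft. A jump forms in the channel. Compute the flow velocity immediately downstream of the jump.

Fr₁ = V₁/√(g·y₁) = 38.38/√(32.2×1.961) = 4.830.
Bélanger equation: y₂/y₁ = ½[√(1 + 8Fr₁²) − 1] = ½[√187.62 − 1] = 6.349.
y₂ = 6.349 × 1.961 = 12.45 ft.
q = V₁·y₁ = 38.38 × 1.961 = 75.26 ft²/s.
V₂ = q/y₂ = 75.26/12.45 = 6.045 ft/s.

V₂ = 6.045 ft/s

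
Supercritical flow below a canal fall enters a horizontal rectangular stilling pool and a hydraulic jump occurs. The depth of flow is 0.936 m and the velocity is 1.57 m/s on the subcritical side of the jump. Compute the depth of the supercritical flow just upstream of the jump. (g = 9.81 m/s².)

Fr₂ = V₂/√(g·y₂) = 1.57/√(9.81×0.936) = 0.518.
Applying the sequent-depth relation in reverse, y₁/y₂ = ½[√(1 + 8Fr₂²) − 1] = ½[√3.148 − 1] = 0.387.
y₁ = 0.387 × 0.936 = 0.362 m.

y₁ = 0.362 m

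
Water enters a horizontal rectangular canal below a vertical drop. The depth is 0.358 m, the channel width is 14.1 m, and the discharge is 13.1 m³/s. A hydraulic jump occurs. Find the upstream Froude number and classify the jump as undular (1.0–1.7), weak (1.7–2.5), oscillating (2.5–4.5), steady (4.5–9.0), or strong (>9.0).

q = Q/b = 13.1/14.1 = 0.929 m²/s; V₁ = q/y₁ = 2.60 m/s. Fr₁ = V₁/√(g·y₁) = 1.38.
Fr₁ = 1.38 lies in the undular range.

Fr₁ = 1.38; undular jump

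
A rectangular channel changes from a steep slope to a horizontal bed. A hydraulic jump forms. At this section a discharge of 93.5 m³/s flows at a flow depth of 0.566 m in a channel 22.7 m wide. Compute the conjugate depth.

q = Q/b = 93.5/22.7 = 4.12 m²/s; V₁ = q/y₁ = 7.28 m/s. Fr₁ = V₁/√(g·y₁) = 3.09.
Bélanger equation: y₂/y₁ = ½[√(1 + 8Fr₁²) − 1] = ½[√77.30 − 1] = 3.90.
y₂ = 3.90 × 0.566 = 2.21 m.

y₂ = 2.21 m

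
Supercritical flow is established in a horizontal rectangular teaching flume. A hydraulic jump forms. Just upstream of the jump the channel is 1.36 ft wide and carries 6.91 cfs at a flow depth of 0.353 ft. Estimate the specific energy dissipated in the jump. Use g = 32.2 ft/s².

ΔE = 1.50 ft

q = Q/b = 6.91/1.36 = 5.08 ft²/s; V₁ = q/y₁ = 14.4 ft/s. Fr₁ = V₁/√(g·y₁) = 4.27.
Conjugate-depth relation: y₂/y₁ = ½[√(1 + 8Fr₁²) − 1] = ½[√146.8 − 1] = 5.56.
y₂ = 5.56 × 0.353 = 1.96 ft.
V₂ = q/y₂ = 5.08/1.96 = 2.59 ft/s. E₁ = y₁ + V₁²/2g = 3.57 ft; E₂ = y₂ + V₂²/2g = 2.07 ft. ΔE = E₁ − E₂ = 1.50 ft.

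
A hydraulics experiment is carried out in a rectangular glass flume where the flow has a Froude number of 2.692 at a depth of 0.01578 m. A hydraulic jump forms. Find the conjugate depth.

Fr₁ = 2.692 (given).
By Bélanger, y₂/y₁ = ½[√(1 + 8Fr₁²) − 1] = ½[√58.975 − 1] = 3.340.
y₂ = 3.340 × 0.01578 = 0.05270 m.

y₂ = 0.05270 m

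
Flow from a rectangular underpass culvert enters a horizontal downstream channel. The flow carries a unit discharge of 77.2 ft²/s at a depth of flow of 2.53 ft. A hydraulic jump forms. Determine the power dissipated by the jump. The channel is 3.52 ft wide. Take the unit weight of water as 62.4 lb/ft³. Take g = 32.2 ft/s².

P = 164 hp

V₁ = q/y₁ = 77.2/2.53 = 30.5 ft/s. Fr₁ = V₁/√(g·y₁) = 30.5/√(32.2×2.53) = 3.38.
From the momentum equation for a rectangular channel, y₂/y₁ = ½[√(1 + 8Fr₁²) − 1] = ½[√92.43 − 1] = 4.31.
y₂ = 4.31 × 2.53 = 10.9 ft.
V₂ = q/y₂ = 77.2/10.9 = 7.08 ft/s. E₁ = y₁ + V₁²/2g = 17.0 ft; E₂ = y₂ + V₂²/2g = 11.7 ft. ΔE = E₁ − E₂ = 5.31 ft.
Q = q·b = 77.2 × 3.52 = 272 cfs. P = γ·Q·ΔE/550 = 62.4 × 272 × 5.31 / 550 = 164 hp.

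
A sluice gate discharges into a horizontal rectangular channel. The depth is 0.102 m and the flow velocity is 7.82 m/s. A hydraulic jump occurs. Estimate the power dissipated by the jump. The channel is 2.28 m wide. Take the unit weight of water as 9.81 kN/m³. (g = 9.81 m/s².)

Fr₁ = V₁/√(g·y₁) = 7.82/√(9.81×0.102) = 7.82.
From the momentum equation for a rectangular channel, y₂/y₁ = ½[√(1 + 8Fr₁²) − 1] = ½[√489.9 − 1] = 10.6.
y₂ = 10.6 × 0.102 = 1.08 m.
q = V₁·y₁ = 7.82 × 0.102 = 0.798 m²/s. V₂ = q/y₂ = 0.798/1.08 = 0.740 m/s. E₁ = y₁ + V₁²/2g = 3.22 m; E₂ = y₂ + V₂²/2g = 1.11 m. ΔE = E₁ − E₂ = 2.11 m.
Q = q·b = 0.798 × 2.28 = 1.82 m³/s. P = γ·Q·ΔE = 9.81 × 1.82 × 2.11 = 37.7 kW.

P = 37.7 kW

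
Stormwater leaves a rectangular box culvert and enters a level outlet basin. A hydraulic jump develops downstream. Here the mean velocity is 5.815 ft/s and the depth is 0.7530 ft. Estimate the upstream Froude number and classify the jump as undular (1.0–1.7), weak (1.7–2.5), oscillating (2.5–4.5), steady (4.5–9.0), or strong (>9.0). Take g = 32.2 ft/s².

Fr₁ = 1.181; undular jump

Fr₁ = V₁/√(g·y₁) = 5.815/√(32.2×0.7530) = 1.181.
Fr₁ = 1.181 lies in the undular range.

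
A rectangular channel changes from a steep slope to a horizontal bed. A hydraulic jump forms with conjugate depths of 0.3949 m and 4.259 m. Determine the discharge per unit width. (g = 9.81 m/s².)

q = 6.196 m²/s

For a rectangular channel the momentum equation gives q² = ½·g·y₁·y₂·(y₁ + y₂) = ½×9.81×0.3949×4.259×4.654 = 38.39.
q = √38.39 = 6.196 m²/s.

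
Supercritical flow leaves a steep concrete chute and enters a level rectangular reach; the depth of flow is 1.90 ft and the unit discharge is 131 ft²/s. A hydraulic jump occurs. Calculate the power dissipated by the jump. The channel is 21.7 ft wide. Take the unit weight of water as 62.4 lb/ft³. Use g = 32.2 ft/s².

P = 16915 hp

V₁ = q/y₁ = 131/1.90 = 68.9 ft/s. Fr₁ = V₁/√(g·y₁) = 68.9/√(32.2×1.90) = 8.81.
Conjugate-depth relation: y₂/y₁ = ½[√(1 + 8Fr₁²) − 1] = ½[√622.6 − 1] = 12.0.
y₂ = 12.0 × 1.90 = 22.8 ft.
Head loss: ΔE = (y₂ − y₁)³/(4y₁y₂) = (22.8 − 1.90)³/(4×1.90×22.8) = 9070/173 = 52.4 ft.
Q = q·b = 131 × 21.7 = 2843 cfs. P = γ·Q·ΔE/550 = 62.4 × 2843 × 52.4 / 550 = 16915 hp.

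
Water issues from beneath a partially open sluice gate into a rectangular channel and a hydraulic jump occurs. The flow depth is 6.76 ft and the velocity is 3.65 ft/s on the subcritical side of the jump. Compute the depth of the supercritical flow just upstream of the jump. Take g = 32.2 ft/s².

y₁ = 0.745 ft

Fr₂ = V₂/√(g·y₂) = 3.65/√(32.2×6.76) = 0.247.
The Bélanger relation is symmetric: y₁/y₂ = ½[√(1 + 8Fr₂²) − 1] = ½[√1.490 − 1] = 0.110.
y₁ = 0.110 × 6.76 = 0.745 ft.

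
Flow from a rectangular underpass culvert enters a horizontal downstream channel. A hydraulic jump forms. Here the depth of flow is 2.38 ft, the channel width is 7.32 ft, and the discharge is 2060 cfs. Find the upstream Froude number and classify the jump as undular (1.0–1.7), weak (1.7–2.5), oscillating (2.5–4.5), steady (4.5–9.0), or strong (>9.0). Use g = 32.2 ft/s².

q = Q/b = 2060/7.32 = 281 ft²/s; V₁ = q/y₁ = 118 ft/s. Fr₁ = V₁/√(g·y₁) = 13.5.
Fr₁ = 13.5 lies in the strong range.

Fr₁ = 13.5; strong jump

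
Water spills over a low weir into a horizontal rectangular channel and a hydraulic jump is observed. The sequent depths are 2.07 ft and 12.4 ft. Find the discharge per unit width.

For a rectangular channel the momentum equation gives q² = ½·g·y₁·y₂·(y₁ + y₂) = ½×32.2×2.07×12.4×14.5 = 5980.
q = √5980 = 77.3 ft²/s.

q = 77.3 ft²/s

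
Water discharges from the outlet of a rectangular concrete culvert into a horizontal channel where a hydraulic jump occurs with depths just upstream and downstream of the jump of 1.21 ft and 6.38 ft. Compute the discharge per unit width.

For a rectangular channel the momentum equation gives q² = ½·g·y₁·y₂·(y₁ + y₂) = ½×32.2×1.21×6.38×7.59 = 943.
q = √943 = 30.7 ft²/s.

q = 30.7 ft²/s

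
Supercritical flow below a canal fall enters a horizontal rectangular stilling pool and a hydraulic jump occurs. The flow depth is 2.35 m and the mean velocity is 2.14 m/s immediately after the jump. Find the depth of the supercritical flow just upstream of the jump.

y₁ = 0.716 m

Fr₂ = V₂/√(g·y₂) = 2.14/√(9.81×2.35) = 0.446.
The Bélanger relation is symmetric: y₁/y₂ = ½[√(1 + 8Fr₂²) − 1] = ½[√2.589 − 1] = 0.305.
y₁ = 0.305 × 2.35 = 0.716 m.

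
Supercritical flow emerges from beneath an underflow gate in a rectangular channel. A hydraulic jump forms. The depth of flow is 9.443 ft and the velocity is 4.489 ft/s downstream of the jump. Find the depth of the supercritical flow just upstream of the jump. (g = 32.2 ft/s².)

Fr₂ = V₂/√(g·y₂) = 4.489/√(32.2×9.443) = 0.2574.
Applying the sequent-depth relation in reverse, y₁/y₂ = ½[√(1 + 8Fr₂²) − 1] = ½[√1.5302 − 1] = 0.1185.
y₁ = 0.1185 × 9.443 = 1.119 ft.

y₁ = 1.119 ft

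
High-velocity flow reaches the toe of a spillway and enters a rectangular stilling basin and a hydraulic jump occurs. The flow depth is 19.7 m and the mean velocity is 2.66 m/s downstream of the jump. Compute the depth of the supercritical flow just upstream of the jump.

y₁ = 1.35 m

Fr₂ = V₂/√(g·y₂) = 2.66/√(9.81×19.7) = 0.191.
Since the conjugate-depth ratio holds either way, y₁/y₂ = ½[√(1 + 8Fr₂²) − 1] = ½[√1.293 − 1] = 0.0685.
y₁ = 0.0685 × 19.7 = 1.35 m.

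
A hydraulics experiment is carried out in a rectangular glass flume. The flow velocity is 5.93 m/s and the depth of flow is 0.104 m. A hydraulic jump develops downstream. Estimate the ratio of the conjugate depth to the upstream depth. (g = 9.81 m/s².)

y₂/y₁ = 7.82

Fr₁ = V₁/√(g·y₁) = 5.93/√(9.81×0.104) = 5.87.
From the momentum equation for a rectangular channel, y₂/y₁ = ½[√(1 + 8Fr₁²) − 1] = ½[√276.7 − 1] = 7.82.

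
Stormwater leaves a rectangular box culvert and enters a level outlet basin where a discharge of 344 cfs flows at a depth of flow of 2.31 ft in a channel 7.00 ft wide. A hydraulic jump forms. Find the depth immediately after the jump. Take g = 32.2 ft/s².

q = Q/b = 344/7.00 = 49.1 ft²/s; V₁ = q/y₁ = 21.3 ft/s. Fr₁ = V₁/√(g·y₁) = 2.47.
Conjugate-depth relation: y₂/y₁ = ½[√(1 + 8Fr₁²) − 1] = ½[√49.68 − 1] = 3.02.
y₂ = 3.02 × 2.31 = 6.99 ft.

y₂ = 6.99 ft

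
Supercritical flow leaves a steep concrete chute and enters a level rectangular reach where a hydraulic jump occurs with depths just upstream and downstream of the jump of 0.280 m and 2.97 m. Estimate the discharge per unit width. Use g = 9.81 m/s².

For a rectangular channel the momentum equation gives q² = ½·g·y₁·y₂·(y₁ + y₂) = ½×9.81×0.280×2.97×3.25 = 13.3.
q = √13.3 = 3.64 m²/s.

q = 3.64 m²/s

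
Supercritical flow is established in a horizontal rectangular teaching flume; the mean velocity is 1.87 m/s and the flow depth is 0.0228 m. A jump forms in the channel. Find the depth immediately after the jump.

y₂ = 0.117 m

Fr₁ = V₁/√(g·y₁) = 1.87/√(9.81×0.0228) = 3.95.
Conjugate-depth relation: y₂/y₁ = ½[√(1 + 8Fr₁²) − 1] = ½[√126.1 − 1] = 5.11.
y₂ = 5.11 × 0.0228 = 0.117 m.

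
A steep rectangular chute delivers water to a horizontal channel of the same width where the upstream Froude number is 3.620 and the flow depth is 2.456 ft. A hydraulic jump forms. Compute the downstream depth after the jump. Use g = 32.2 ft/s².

y₂ = 11.41 ft

Fr₁ = 3.620 (given).
Conjugate-depth relation: y₂/y₁ = ½[√(1 + 8Fr₁²) − 1] = ½[√105.84 − 1] = 4.644.
y₂ = 4.644 × 2.456 = 11.41 ft.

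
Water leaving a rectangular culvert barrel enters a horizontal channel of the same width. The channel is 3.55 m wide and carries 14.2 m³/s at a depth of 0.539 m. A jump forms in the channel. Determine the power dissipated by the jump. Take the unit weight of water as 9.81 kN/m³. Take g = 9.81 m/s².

q = Q/b = 14.2/3.55 = 4.00 m²/s; V₁ = q/y₁ = 7.42 m/s. Fr₁ = V₁/√(g·y₁) = 3.23.
Conjugate-depth relation: y₂/y₁ = ½[√(1 + 8Fr₁²) − 1] = ½[√84.32 − 1] = 4.09.
y₂ = 4.09 × 0.539 = 2.21 m.
Head loss: ΔE = (y₂ − y₁)³/(4y₁y₂) = (2.21 − 0.539)³/(4×0.539×2.21) = 4.63/4.75 = 0.973 m.
P = γ·Q·ΔE = 9.81 × 14.2 × 0.973 = 136 kW.

P = 136 kW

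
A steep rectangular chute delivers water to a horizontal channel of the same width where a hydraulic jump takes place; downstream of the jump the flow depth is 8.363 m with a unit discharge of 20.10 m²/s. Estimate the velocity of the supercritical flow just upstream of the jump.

V₁ = 19.20 m/s

V₂ = q/y₂ = 20.10/8.363 = 2.403 m/s; Fr₂ = V₂/√(g·y₂) = 0.2653.
Since the conjugate-depth ratio holds either way, y₁/y₂ = ½[√(1 + 8Fr₂²) − 1] = ½[√1.5633 − 1] = 0.1252.
y₁ = 0.1252 × 8.363 = 1.047 m.
V₁ = q/y₁ = 20.10/1.047 = 19.20 m/s.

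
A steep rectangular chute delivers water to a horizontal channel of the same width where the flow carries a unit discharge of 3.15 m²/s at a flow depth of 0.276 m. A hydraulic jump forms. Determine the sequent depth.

V₁ = q/y₁ = 3.15/0.276 = 11.4 m/s. Fr₁ = V₁/√(g·y₁) = 11.4/√(9.81×0.276) = 6.94.
Bélanger equation: y₂/y₁ = ½[√(1 + 8Fr₁²) − 1] = ½[√385.9 − 1] = 9.32.
y₂ = 9.32 × 0.276 = 2.57 m.

y₂ = 2.57 m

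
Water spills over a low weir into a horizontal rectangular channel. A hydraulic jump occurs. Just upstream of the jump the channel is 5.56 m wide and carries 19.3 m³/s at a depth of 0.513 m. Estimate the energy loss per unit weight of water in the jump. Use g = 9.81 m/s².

q = Q/b = 19.3/5.56 = 3.47 m²/s; V₁ = q/y₁ = 6.77 m/s. Fr₁ = V₁/√(g·y₁) = 3.02.
Bélanger equation: y₂/y₁ = ½[√(1 + 8Fr₁²) − 1] = ½[√73.78 − 1] = 3.79.
y₂ = 3.79 × 0.513 = 1.95 m.
Head loss: ΔE = (y₂ − y₁)³/(4y₁y₂) = (1.95 − 0.513)³/(4×0.513×1.95) = 2.95/3.99 = 0.738 m.

ΔE = 0.738 m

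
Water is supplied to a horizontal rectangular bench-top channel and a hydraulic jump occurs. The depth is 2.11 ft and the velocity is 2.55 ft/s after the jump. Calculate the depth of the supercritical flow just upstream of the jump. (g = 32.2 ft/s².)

Fr₂ = V₂/√(g·y₂) = 2.55/√(32.2×2.11) = 0.309.
Since the conjugate-depth ratio holds either way, y₁/y₂ = ½[√(1 + 8Fr₂²) − 1] = ½[√1.766 − 1] = 0.164.
y₁ = 0.164 × 2.11 = 0.347 ft.

y₁ = 0.347 ft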